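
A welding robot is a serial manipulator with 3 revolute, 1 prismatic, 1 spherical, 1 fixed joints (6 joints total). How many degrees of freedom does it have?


Given: serial robot with 3 revolute, 1 prismatic, 1 spherical, 1 fixed joints
DOF contribution per joint type: revolute=1, prismatic=1, spherical=3, fixed=0
DOF = 3*1 + 1*1 + 1*3 + 1*0
DOF = 7

7


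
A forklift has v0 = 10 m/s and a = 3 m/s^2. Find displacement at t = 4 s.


Given: v0 = 10 m/s, a = 3 m/s^2, t = 4 s
Using s = v0*t + (1/2)*a*t^2
s = 10*4 + (1/2)*3*4^2
s = 40 + (1/2)*48
s = 40 + 24
s = 64

64 m


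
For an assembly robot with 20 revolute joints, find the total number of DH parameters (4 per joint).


Given: 20 joints, 4 DH parameters per joint (d, theta, a, alpha)
Total DH parameters = number_of_joints * 4
Total = 20 * 4
Total = 80

80


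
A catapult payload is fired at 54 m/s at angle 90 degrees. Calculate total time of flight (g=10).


Given: v0 = 54 m/s, theta = 90 deg, g = 10 m/s^2
sin(90) = 1
Using T = 2*v0*sin(theta) / g
T = 2*54*1 / 10
T = 108 / 10
T = 54/5 s

54/5 s


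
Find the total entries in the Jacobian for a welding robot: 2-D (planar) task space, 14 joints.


Given: task space dimension = 2, joints = 14
Jacobian is a 2 x 14 matrix
Total entries = rows * columns
Total = 2 * 14
Total = 28

28


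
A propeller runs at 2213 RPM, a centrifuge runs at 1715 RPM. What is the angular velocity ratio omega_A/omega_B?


Given: RPM_A = 2213, RPM_B = 1715
omega = 2*pi*RPM/60, so omega_A/omega_B = RPM_A / RPM_B
omega_A/omega_B = 2213 / 1715
omega_A/omega_B = 2213/1715

2213/1715


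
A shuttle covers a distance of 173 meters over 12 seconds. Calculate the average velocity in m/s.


Given: distance d = 173 m, time t = 12 s
Using v = d / t
v = 173 / 12
v = 173/12 m/s

173/12 m/s


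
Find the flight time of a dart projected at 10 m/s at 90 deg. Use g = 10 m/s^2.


Given: v0 = 10 m/s, theta = 90 deg, g = 10 m/s^2
sin(90) = 1
Using T = 2*v0*sin(theta) / g
T = 2*10*1 / 10
T = 20 / 10
T = 2 s

2 s


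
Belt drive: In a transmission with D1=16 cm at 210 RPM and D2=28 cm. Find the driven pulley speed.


Given: D1 = 16 cm, w1 = 210 RPM, D2 = 28 cm
Using D1*w1 = D2*w2
w2 = D1*w1 / D2
w2 = 16*210 / 28
w2 = 3360 / 28
w2 = 120 RPM

120 RPM


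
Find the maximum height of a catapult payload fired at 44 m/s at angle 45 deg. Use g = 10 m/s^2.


Given: v0 = 44 m/s, theta = 45 deg, g = 10 m/s^2
sin^2(45) = 1/2
Using H = v0^2 * sin^2(theta) / (2*g)
H = 44^2 * 1/2 / (2*10)
H = 1936 * 1/2 / 20
H = 968 / 20
H = 242/5 m

242/5 m


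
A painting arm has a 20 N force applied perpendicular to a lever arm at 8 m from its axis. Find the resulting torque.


Given: F = 20 N, r = 8 m, angle = 90 deg (perpendicular)
Using tau = F * r * sin(90)
sin(90) = 1
tau = 20 * 8 * 1
tau = 160 Nm

160 Nm


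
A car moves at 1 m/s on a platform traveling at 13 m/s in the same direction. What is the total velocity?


Given: object velocity = 1 m/s, platform velocity = 13 m/s (same direction)
Using classical velocity addition: v_total = v_object + v_platform
v_total = 1 + 13
v_total = 14 m/s

14 m/s


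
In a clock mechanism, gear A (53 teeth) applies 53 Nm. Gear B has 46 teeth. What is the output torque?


Given: N1 = 53, N2 = 46, T1 = 53 Nm
Using T2/T1 = N2/N1
T2 = T1 * N2 / N1
T2 = 53 * 46 / 53
T2 = 2438 / 53
T2 = 46 Nm

46 Nm


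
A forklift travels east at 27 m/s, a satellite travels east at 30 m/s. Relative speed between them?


Given: v_A = 27 m/s east, v_B = 30 m/s east
Both move in the same direction; relative speed = |v_A - v_B|
|27 - 30| = |-3|
= 3 m/s

3 m/s


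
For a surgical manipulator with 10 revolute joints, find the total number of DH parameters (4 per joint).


Given: 10 joints, 4 DH parameters per joint (d, theta, a, alpha)
Total DH parameters = number_of_joints * 4
Total = 10 * 4
Total = 40

40


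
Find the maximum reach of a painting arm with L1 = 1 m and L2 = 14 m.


Given: L1 = 1 m, L2 = 14 m
For a 2-link planar arm, max reach = L1 + L2 (fully extended)
Max reach = 1 + 14
Max reach = 15 m

15 m


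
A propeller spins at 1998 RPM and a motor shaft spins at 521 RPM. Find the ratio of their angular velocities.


Given: RPM_A = 1998, RPM_B = 521
omega = 2*pi*RPM/60, so omega_A/omega_B = RPM_A / RPM_B
omega_A/omega_B = 1998 / 521
omega_A/omega_B = 1998/521

1998/521


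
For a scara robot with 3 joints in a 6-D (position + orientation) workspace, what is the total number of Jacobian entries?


Given: task space dimension = 6, joints = 3
Jacobian is a 6 x 3 matrix
Total entries = rows * columns
Total = 6 * 3
Total = 18

18


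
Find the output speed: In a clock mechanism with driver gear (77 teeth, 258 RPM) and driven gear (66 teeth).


Given: N1 = 77 teeth, w1 = 258 RPM, N2 = 66 teeth
Using N1*w1 = N2*w2
w2 = N1*w1 / N2
w2 = 77*258 / 66
w2 = 19866 / 66
w2 = 301 RPM

301 RPM


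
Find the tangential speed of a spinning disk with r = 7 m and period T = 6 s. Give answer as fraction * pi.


Given: radius r = 7 m, period T = 6 s
Using v = 2*pi*r / T
v = 2*pi*7 / 6
v = 14*pi / 6
v = 7/3*pi m/s

7/3*pi m/s


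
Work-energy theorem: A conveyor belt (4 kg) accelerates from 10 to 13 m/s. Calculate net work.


Given: m = 4 kg, v0 = 10 m/s, v = 13 m/s
Using W = (1/2)*m*(v^2 - v0^2)
v^2 = 13^2 = 169
v0^2 = 10^2 = 100
v^2 - v0^2 = 169 - 100 = 69
W = (1/2)*4*69 = 138 J

138 J


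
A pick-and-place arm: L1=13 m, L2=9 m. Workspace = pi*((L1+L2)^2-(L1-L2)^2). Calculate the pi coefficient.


Given: L1 = 13, L2 = 9
(L1+L2)^2 = (22)^2 = 484
(L1-L2)^2 = (4)^2 = 16
Difference = 484 - 16 = 468
This equals 4*L1*L2 = 4*13*9 = 468
Workspace area = 468*pi

468


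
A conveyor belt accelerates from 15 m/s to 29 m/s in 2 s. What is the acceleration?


Given: initial velocity v0 = 15 m/s, final velocity v = 29 m/s, time t = 2 s
Using a = (v - v0) / t
a = (29 - 15) / 2
a = 14 / 2
a = 7 m/s^2

7 m/s^2


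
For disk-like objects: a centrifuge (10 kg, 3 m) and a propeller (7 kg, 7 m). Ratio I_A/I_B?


Given: M1=10 kg, R1=3 m, M2=7 kg, R2=7 m
For a disk: I = (1/2)*M*R^2, so I_A/I_B = (M1*R1^2)/(M2*R2^2)
M1*R1^2 = 10*9 = 90
M2*R2^2 = 7*49 = 343
I_A/I_B = 90/343 = 90/343

90/343


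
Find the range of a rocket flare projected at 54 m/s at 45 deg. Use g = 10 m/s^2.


Given: v0 = 54 m/s, theta = 45 deg, g = 10 m/s^2
sin(2*45) = sin(90) = 1
Using R = v0^2 * sin(2*theta) / g
R = 54^2 * 1 / 10
R = 2916 / 10
R = 1458/5 m

1458/5 m


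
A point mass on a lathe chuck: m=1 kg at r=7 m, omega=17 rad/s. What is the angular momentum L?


Given: m = 1 kg, r = 7 m, omega = 17 rad/s
For a point mass: I = m*r^2
I = 1*7^2 = 1*49 = 49
L = I*omega = 49*17
L = 833 kg*m^2/s

833 kg*m^2/s


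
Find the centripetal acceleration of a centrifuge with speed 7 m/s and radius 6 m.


Given: v = 7 m/s, r = 6 m
Using a_c = v^2 / r
a_c = 7^2 / 6
a_c = 49 / 6
a_c = 49/6 m/s^2

49/6 m/s^2


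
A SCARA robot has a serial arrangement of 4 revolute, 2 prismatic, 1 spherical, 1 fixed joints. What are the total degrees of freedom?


Given: serial robot with 4 revolute, 2 prismatic, 1 spherical, 1 fixed joints
DOF contribution per joint type: revolute=1, prismatic=1, spherical=3, fixed=0
DOF = 4*1 + 2*1 + 1*3 + 1*0
DOF = 9

9


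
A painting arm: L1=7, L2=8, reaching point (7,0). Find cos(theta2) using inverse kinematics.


Given: L1 = 7, L2 = 8, target (x, y) = (7, 0)
Using cos(theta2) = (x^2 + y^2 - L1^2 - L2^2) / (2*L1*L2)
x^2 + y^2 = 7^2 + 0 = 49
L1^2 + L2^2 = 49 + 64 = 113
Numerator = 49 - 113 = -64
Denominator = 2*7*8 = 112
cos(theta2) = -64/112 = -4/7

-4/7


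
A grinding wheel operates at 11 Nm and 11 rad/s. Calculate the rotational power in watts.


Given: tau = 11 Nm, omega = 11 rad/s
Using P = tau * omega
P = 11 * 11
P = 121 W

121 W


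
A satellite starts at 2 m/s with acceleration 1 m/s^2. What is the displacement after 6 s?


Given: v0 = 2 m/s, a = 1 m/s^2, t = 6 s
Using s = v0*t + (1/2)*a*t^2
s = 2*6 + (1/2)*1*6^2
s = 12 + (1/2)*36
s = 12 + 18
s = 30

30 m


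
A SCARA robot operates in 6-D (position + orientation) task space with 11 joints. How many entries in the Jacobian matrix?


Given: task space dimension = 6, joints = 11
Jacobian is a 6 x 11 matrix
Total entries = rows * columns
Total = 6 * 11
Total = 66

66


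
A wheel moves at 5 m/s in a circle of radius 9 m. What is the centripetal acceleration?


Given: v = 5 m/s, r = 9 m
Using a_c = v^2 / r
a_c = 5^2 / 9
a_c = 25 / 9
a_c = 25/9 m/s^2

25/9 m/s^2


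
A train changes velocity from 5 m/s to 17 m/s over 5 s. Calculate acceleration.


Given: initial velocity v0 = 5 m/s, final velocity v = 17 m/s, time t = 5 s
Using a = (v - v0) / t
a = (17 - 5) / 5
a = 12 / 5
a = 12/5 m/s^2

12/5 m/s^2


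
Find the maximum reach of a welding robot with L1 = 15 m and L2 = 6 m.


Given: L1 = 15 m, L2 = 6 m
For a 2-link planar arm, max reach = L1 + L2 (fully extended)
Max reach = 15 + 6
Max reach = 21 m

21 m


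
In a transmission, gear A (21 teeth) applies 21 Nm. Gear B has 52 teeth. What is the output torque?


Given: N1 = 21, N2 = 52, T1 = 21 Nm
Using T2/T1 = N2/N1
T2 = T1 * N2 / N1
T2 = 21 * 52 / 21
T2 = 1092 / 21
T2 = 52 Nm

52 Nm


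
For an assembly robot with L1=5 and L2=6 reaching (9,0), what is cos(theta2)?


Given: L1 = 5, L2 = 6, target (x, y) = (9, 0)
Using cos(theta2) = (x^2 + y^2 - L1^2 - L2^2) / (2*L1*L2)
x^2 + y^2 = 9^2 + 0 = 81
L1^2 + L2^2 = 25 + 36 = 61
Numerator = 81 - 61 = 20
Denominator = 2*5*6 = 60
cos(theta2) = 20/60 = 1/3

1/3


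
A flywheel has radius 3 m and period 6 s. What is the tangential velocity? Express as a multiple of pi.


Given: radius r = 3 m, period T = 6 s
Using v = 2*pi*r / T
v = 2*pi*3 / 6
v = 6*pi / 6
v = 1*pi m/s

1*pi m/s


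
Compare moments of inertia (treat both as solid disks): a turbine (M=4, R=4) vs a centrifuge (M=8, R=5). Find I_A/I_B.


Given: M1=4 kg, R1=4 m, M2=8 kg, R2=5 m
For a disk: I = (1/2)*M*R^2, so I_A/I_B = (M1*R1^2)/(M2*R2^2)
M1*R1^2 = 4*16 = 64
M2*R2^2 = 8*25 = 200
I_A/I_B = 64/200 = 8/25

8/25


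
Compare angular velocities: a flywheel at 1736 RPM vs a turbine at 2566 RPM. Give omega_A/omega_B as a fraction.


Given: RPM_A = 1736, RPM_B = 2566
omega = 2*pi*RPM/60, so omega_A/omega_B = RPM_A / RPM_B
omega_A/omega_B = 1736 / 2566
omega_A/omega_B = 868/1283

868/1283


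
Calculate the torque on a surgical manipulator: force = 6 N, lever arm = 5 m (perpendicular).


Given: F = 6 N, r = 5 m, angle = 90 deg (perpendicular)
Using tau = F * r * sin(90)
sin(90) = 1
tau = 6 * 5 * 1
tau = 30 Nm

30 Nm


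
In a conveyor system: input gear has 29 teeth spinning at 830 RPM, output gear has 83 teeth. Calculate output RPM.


Given: N1 = 29 teeth, w1 = 830 RPM, N2 = 83 teeth
Using N1*w1 = N2*w2
w2 = N1*w1 / N2
w2 = 29*830 / 83
w2 = 24070 / 83
w2 = 290 RPM

290 RPM


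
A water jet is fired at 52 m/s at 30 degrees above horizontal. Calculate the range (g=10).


Given: v0 = 52 m/s, theta = 30 deg, g = 10 m/s^2
sin(2*30) = sin(60) = sqrt(3)/2
Using R = v0^2 * sin(2*theta) / g
R = 52^2 * (sqrt(3)/2) / 10
R = 2704 * sqrt(3) / 20
R = 676/5*sqrt(3) m

676/5*sqrt(3) m


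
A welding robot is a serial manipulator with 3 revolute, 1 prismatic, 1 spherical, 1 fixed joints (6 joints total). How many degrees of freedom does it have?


Given: serial robot with 3 revolute, 1 prismatic, 1 spherical, 1 fixed joints
DOF contribution per joint type: revolute=1, prismatic=1, spherical=3, fixed=0
DOF = 3*1 + 1*1 + 1*3 + 1*0
DOF = 7

7


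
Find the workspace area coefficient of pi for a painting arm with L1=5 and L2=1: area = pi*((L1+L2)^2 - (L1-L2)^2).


Given: L1 = 5, L2 = 1
(L1+L2)^2 = (6)^2 = 36
(L1-L2)^2 = (4)^2 = 16
Difference = 36 - 16 = 20
This equals 4*L1*L2 = 4*5*1 = 20
Workspace area = 20*pi

20


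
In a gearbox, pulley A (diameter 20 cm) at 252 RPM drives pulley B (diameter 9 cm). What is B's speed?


Given: D1 = 20 cm, w1 = 252 RPM, D2 = 9 cm
Using D1*w1 = D2*w2
w2 = D1*w1 / D2
w2 = 20*252 / 9
w2 = 5040 / 9
w2 = 560 RPM

560 RPM


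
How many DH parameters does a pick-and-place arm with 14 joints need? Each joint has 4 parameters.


Given: 14 joints, 4 DH parameters per joint (d, theta, a, alpha)
Total DH parameters = number_of_joints * 4
Total = 14 * 4
Total = 56

56


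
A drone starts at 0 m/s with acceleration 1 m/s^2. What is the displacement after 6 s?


Given: v0 = 0 m/s, a = 1 m/s^2, t = 6 s
Using s = v0*t + (1/2)*a*t^2
s = 0*6 + (1/2)*1*6^2
s = 0 + (1/2)*36
s = 0 + 18
s = 18

18 m


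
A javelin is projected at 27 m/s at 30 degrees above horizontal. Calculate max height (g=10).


Given: v0 = 27 m/s, theta = 30 deg, g = 10 m/s^2
sin^2(30) = 1/4
Using H = v0^2 * sin^2(theta) / (2*g)
H = 27^2 * 1/4 / (2*10)
H = 729 * 1/4 / 20
H = 729/4 / 20
H = 729/80 m

729/80 m


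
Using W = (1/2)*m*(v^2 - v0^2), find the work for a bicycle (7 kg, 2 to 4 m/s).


Given: m = 7 kg, v0 = 2 m/s, v = 4 m/s
Using W = (1/2)*m*(v^2 - v0^2)
v^2 = 4^2 = 16
v0^2 = 2^2 = 4
v^2 - v0^2 = 16 - 4 = 12
W = (1/2)*7*12 = 42 J

42 J


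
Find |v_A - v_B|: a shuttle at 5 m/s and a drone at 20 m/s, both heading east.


Given: v_A = 5 m/s east, v_B = 20 m/s east
Both move in the same direction; relative speed = |v_A - v_B|
|5 - 20| = |-15|
= 15 m/s

15 m/s


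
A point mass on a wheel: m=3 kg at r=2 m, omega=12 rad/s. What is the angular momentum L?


Given: m = 3 kg, r = 2 m, omega = 12 rad/s
For a point mass: I = m*r^2
I = 3*2^2 = 3*4 = 12
L = I*omega = 12*12
L = 144 kg*m^2/s

144 kg*m^2/s


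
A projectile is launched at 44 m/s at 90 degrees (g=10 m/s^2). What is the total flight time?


Given: v0 = 44 m/s, theta = 90 deg, g = 10 m/s^2
sin(90) = 1
Using T = 2*v0*sin(theta) / g
T = 2*44*1 / 10
T = 88 / 10
T = 44/5 s

44/5 s


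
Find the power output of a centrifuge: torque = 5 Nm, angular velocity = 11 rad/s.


Given: tau = 5 Nm, omega = 11 rad/s
Using P = tau * omega
P = 5 * 11
P = 55 W

55 W


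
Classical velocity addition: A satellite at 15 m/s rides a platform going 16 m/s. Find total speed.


Given: object velocity = 15 m/s, platform velocity = 16 m/s (same direction)
Using classical velocity addition: v_total = v_object + v_platform
v_total = 15 + 16
v_total = 31 m/s

31 m/s


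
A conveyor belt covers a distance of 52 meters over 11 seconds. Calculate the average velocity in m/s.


Given: distance d = 52 m, time t = 11 s
Using v = d / t
v = 52 / 11
v = 52/11 m/s

52/11 m/s


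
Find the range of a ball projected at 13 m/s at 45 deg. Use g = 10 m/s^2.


Given: v0 = 13 m/s, theta = 45 deg, g = 10 m/s^2
sin(2*45) = sin(90) = 1
Using R = v0^2 * sin(2*theta) / g
R = 13^2 * 1 / 10
R = 169 / 10
R = 169/10 m

169/10 m


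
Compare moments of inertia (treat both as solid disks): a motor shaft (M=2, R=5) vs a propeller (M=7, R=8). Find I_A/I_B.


Given: M1=2 kg, R1=5 m, M2=7 kg, R2=8 m
For a disk: I = (1/2)*M*R^2, so I_A/I_B = (M1*R1^2)/(M2*R2^2)
M1*R1^2 = 2*25 = 50
M2*R2^2 = 7*64 = 448
I_A/I_B = 50/448 = 25/224

25/224


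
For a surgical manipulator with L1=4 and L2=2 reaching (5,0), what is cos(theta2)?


Given: L1 = 4, L2 = 2, target (x, y) = (5, 0)
Using cos(theta2) = (x^2 + y^2 - L1^2 - L2^2) / (2*L1*L2)
x^2 + y^2 = 5^2 + 0 = 25
L1^2 + L2^2 = 16 + 4 = 20
Numerator = 25 - 20 = 5
Denominator = 2*4*2 = 16
cos(theta2) = 5/16 = 5/16

5/16


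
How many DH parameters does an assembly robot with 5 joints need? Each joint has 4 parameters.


Given: 5 joints, 4 DH parameters per joint (d, theta, a, alpha)
Total DH parameters = number_of_joints * 4
Total = 5 * 4
Total = 20

20


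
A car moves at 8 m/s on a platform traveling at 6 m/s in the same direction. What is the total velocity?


Given: object velocity = 8 m/s, platform velocity = 6 m/s (same direction)
Using classical velocity addition: v_total = v_object + v_platform
v_total = 8 + 6
v_total = 14 m/s

14 m/s


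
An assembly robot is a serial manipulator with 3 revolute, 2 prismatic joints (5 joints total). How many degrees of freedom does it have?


Given: serial robot with 3 revolute, 2 prismatic joints
DOF contribution per joint type: revolute=1, prismatic=1, spherical=3, fixed=0
DOF = 3*1 + 2*1
DOF = 5

5


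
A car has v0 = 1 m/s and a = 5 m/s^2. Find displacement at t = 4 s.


Given: v0 = 1 m/s, a = 5 m/s^2, t = 4 s
Using s = v0*t + (1/2)*a*t^2
s = 1*4 + (1/2)*5*4^2
s = 4 + (1/2)*80
s = 4 + 40
s = 44

44 m


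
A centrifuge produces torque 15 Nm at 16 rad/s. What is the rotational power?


Given: tau = 15 Nm, omega = 16 rad/s
Using P = tau * omega
P = 15 * 16
P = 240 W

240 W


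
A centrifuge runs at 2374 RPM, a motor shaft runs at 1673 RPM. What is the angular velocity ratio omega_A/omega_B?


Given: RPM_A = 2374, RPM_B = 1673
omega = 2*pi*RPM/60, so omega_A/omega_B = RPM_A / RPM_B
omega_A/omega_B = 2374 / 1673
omega_A/omega_B = 2374/1673

2374/1673


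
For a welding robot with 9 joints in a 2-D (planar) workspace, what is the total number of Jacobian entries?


Given: task space dimension = 2, joints = 9
Jacobian is a 2 x 9 matrix
Total entries = rows * columns
Total = 2 * 9
Total = 18

18


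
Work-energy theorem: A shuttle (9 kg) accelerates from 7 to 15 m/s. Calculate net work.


Given: m = 9 kg, v0 = 7 m/s, v = 15 m/s
Using W = (1/2)*m*(v^2 - v0^2)
v^2 = 15^2 = 225
v0^2 = 7^2 = 49
v^2 - v0^2 = 225 - 49 = 176
W = (1/2)*9*176 = 792 J

792 J


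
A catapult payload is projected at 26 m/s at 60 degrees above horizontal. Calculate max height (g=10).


Given: v0 = 26 m/s, theta = 60 deg, g = 10 m/s^2
sin^2(60) = 3/4
Using H = v0^2 * sin^2(theta) / (2*g)
H = 26^2 * 3/4 / (2*10)
H = 676 * 3/4 / 20
H = 507 / 20
H = 507/20 m

507/20 m


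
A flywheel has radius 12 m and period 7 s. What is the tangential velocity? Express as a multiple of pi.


Given: radius r = 12 m, period T = 7 s
Using v = 2*pi*r / T
v = 2*pi*12 / 7
v = 24*pi / 7
v = 24/7*pi m/s

24/7*pi m/s


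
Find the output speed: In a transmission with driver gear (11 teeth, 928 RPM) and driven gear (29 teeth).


Given: N1 = 11 teeth, w1 = 928 RPM, N2 = 29 teeth
Using N1*w1 = N2*w2
w2 = N1*w1 / N2
w2 = 11*928 / 29
w2 = 10208 / 29
w2 = 352 RPM

352 RPM


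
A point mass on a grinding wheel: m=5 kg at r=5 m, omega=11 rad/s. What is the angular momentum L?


Given: m = 5 kg, r = 5 m, omega = 11 rad/s
For a point mass: I = m*r^2
I = 5*5^2 = 5*25 = 125
L = I*omega = 125*11
L = 1375 kg*m^2/s

1375 kg*m^2/s


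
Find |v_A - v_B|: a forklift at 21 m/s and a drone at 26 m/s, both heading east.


Given: v_A = 21 m/s east, v_B = 26 m/s east
Both move in the same direction; relative speed = |v_A - v_B|
|21 - 26| = |-5|
= 5 m/s

5 m/s


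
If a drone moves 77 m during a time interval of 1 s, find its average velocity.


Given: distance d = 77 m, time t = 1 s
Using v = d / t
v = 77 / 1
v = 77 m/s

77 m/s


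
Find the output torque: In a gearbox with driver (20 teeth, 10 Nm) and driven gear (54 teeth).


Given: N1 = 20, N2 = 54, T1 = 10 Nm
Using T2/T1 = N2/N1
T2 = T1 * N2 / N1
T2 = 10 * 54 / 20
T2 = 540 / 20
T2 = 27 Nm

27 Nm


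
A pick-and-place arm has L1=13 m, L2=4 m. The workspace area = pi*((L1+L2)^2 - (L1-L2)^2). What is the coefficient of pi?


Given: L1 = 13, L2 = 4
(L1+L2)^2 = (17)^2 = 289
(L1-L2)^2 = (9)^2 = 81
Difference = 289 - 81 = 208
This equals 4*L1*L2 = 4*13*4 = 208
Workspace area = 208*pi

208


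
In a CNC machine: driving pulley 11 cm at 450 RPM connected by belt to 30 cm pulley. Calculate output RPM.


Given: D1 = 11 cm, w1 = 450 RPM, D2 = 30 cm
Using D1*w1 = D2*w2
w2 = D1*w1 / D2
w2 = 11*450 / 30
w2 = 4950 / 30
w2 = 165 RPM

165 RPM


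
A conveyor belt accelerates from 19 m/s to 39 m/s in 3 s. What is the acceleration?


Given: initial velocity v0 = 19 m/s, final velocity v = 39 m/s, time t = 3 s
Using a = (v - v0) / t
a = (39 - 19) / 3
a = 20 / 3
a = 20/3 m/s^2

20/3 m/s^2


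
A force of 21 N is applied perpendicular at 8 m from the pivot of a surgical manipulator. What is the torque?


Given: F = 21 N, r = 8 m, angle = 90 deg (perpendicular)
Using tau = F * r * sin(90)
sin(90) = 1
tau = 21 * 8 * 1
tau = 168 Nm

168 Nm


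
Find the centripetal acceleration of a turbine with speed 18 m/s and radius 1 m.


Given: v = 18 m/s, r = 1 m
Using a_c = v^2 / r
a_c = 18^2 / 1
a_c = 324 / 1
a_c = 324 m/s^2

324 m/s^2


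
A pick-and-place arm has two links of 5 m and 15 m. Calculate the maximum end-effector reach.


Given: L1 = 5 m, L2 = 15 m
For a 2-link planar arm, max reach = L1 + L2 (fully extended)
Max reach = 5 + 15
Max reach = 20 m

20 m


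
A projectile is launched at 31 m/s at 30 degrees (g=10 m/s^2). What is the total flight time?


Given: v0 = 31 m/s, theta = 30 deg, g = 10 m/s^2
sin(30) = 1/2
Using T = 2*v0*sin(theta) / g
T = 2*31*1/2 / 10
T = 31 / 10
T = 31/10 s

31/10 s


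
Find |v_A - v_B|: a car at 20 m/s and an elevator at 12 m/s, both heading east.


Given: v_A = 20 m/s east, v_B = 12 m/s east
Both move in the same direction; relative speed = |v_A - v_B|
|20 - 12| = |8|
= 8 m/s

8 m/s


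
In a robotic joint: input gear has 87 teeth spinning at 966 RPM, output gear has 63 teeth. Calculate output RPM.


Given: N1 = 87 teeth, w1 = 966 RPM, N2 = 63 teeth
Using N1*w1 = N2*w2
w2 = N1*w1 / N2
w2 = 87*966 / 63
w2 = 84042 / 63
w2 = 1334 RPM

1334 RPM


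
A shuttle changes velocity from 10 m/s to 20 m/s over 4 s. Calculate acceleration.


Given: initial velocity v0 = 10 m/s, final velocity v = 20 m/s, time t = 4 s
Using a = (v - v0) / t
a = (20 - 10) / 4
a = 10 / 4
a = 5/2 m/s^2

5/2 m/s^2


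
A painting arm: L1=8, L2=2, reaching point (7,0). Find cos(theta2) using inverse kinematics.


Given: L1 = 8, L2 = 2, target (x, y) = (7, 0)
Using cos(theta2) = (x^2 + y^2 - L1^2 - L2^2) / (2*L1*L2)
x^2 + y^2 = 7^2 + 0 = 49
L1^2 + L2^2 = 64 + 4 = 68
Numerator = 49 - 68 = -19
Denominator = 2*8*2 = 32
cos(theta2) = -19/32 = -19/32

-19/32


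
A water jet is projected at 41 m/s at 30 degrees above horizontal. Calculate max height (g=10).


Given: v0 = 41 m/s, theta = 30 deg, g = 10 m/s^2
sin^2(30) = 1/4
Using H = v0^2 * sin^2(theta) / (2*g)
H = 41^2 * 1/4 / (2*10)
H = 1681 * 1/4 / 20
H = 1681/4 / 20
H = 1681/80 m

1681/80 m


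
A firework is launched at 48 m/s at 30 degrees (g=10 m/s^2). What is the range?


Given: v0 = 48 m/s, theta = 30 deg, g = 10 m/s^2
sin(2*30) = sin(60) = sqrt(3)/2
Using R = v0^2 * sin(2*theta) / g
R = 48^2 * (sqrt(3)/2) / 10
R = 2304 * sqrt(3) / 20
R = 576/5*sqrt(3) m

576/5*sqrt(3) m


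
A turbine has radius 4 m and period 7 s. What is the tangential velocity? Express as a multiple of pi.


Given: radius r = 4 m, period T = 7 s
Using v = 2*pi*r / T
v = 2*pi*4 / 7
v = 8*pi / 7
v = 8/7*pi m/s

8/7*pi m/s


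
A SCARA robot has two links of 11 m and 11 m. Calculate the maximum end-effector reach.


Given: L1 = 11 m, L2 = 11 m
For a 2-link planar arm, max reach = L1 + L2 (fully extended)
Max reach = 11 + 11
Max reach = 22 m

22 m


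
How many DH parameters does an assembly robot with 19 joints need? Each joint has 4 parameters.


Given: 19 joints, 4 DH parameters per joint (d, theta, a, alpha)
Total DH parameters = number_of_joints * 4
Total = 19 * 4
Total = 76

76


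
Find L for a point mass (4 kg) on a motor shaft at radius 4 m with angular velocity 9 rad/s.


Given: m = 4 kg, r = 4 m, omega = 9 rad/s
For a point mass: I = m*r^2
I = 4*4^2 = 4*16 = 64
L = I*omega = 64*9
L = 576 kg*m^2/s

576 kg*m^2/s


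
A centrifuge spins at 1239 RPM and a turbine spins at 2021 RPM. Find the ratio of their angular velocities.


Given: RPM_A = 1239, RPM_B = 2021
omega = 2*pi*RPM/60, so omega_A/omega_B = RPM_A / RPM_B
omega_A/omega_B = 1239 / 2021
omega_A/omega_B = 1239/2021

1239/2021


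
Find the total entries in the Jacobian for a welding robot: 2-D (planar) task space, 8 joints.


Given: task space dimension = 2, joints = 8
Jacobian is a 2 x 8 matrix
Total entries = rows * columns
Total = 2 * 8
Total = 16

16


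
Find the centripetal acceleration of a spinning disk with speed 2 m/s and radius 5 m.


Given: v = 2 m/s, r = 5 m
Using a_c = v^2 / r
a_c = 2^2 / 5
a_c = 4 / 5
a_c = 4/5 m/s^2

4/5 m/s^2


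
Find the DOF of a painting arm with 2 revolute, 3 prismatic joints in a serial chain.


Given: serial robot with 2 revolute, 3 prismatic joints
DOF contribution per joint type: revolute=1, prismatic=1, spherical=3, fixed=0
DOF = 2*1 + 3*1
DOF = 5

5


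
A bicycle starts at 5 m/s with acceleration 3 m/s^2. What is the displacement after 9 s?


Given: v0 = 5 m/s, a = 3 m/s^2, t = 9 s
Using s = v0*t + (1/2)*a*t^2
s = 5*9 + (1/2)*3*9^2
s = 45 + (1/2)*243
s = 45 + 243/2
s = 333/2

333/2 m


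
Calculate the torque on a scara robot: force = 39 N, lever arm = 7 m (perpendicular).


Given: F = 39 N, r = 7 m, angle = 90 deg (perpendicular)
Using tau = F * r * sin(90)
sin(90) = 1
tau = 39 * 7 * 1
tau = 273 Nm

273 Nm


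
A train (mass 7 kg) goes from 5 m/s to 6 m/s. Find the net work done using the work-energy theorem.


Given: m = 7 kg, v0 = 5 m/s, v = 6 m/s
Using W = (1/2)*m*(v^2 - v0^2)
v^2 = 6^2 = 36
v0^2 = 5^2 = 25
v^2 - v0^2 = 36 - 25 = 11
W = (1/2)*7*11 = 77/2 J

77/2 J


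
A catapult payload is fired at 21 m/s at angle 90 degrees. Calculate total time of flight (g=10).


Given: v0 = 21 m/s, theta = 90 deg, g = 10 m/s^2
sin(90) = 1
Using T = 2*v0*sin(theta) / g
T = 2*21*1 / 10
T = 42 / 10
T = 21/5 s

21/5 s


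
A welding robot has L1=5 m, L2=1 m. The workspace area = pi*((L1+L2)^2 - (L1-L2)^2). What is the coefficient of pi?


Given: L1 = 5, L2 = 1
(L1+L2)^2 = (6)^2 = 36
(L1-L2)^2 = (4)^2 = 16
Difference = 36 - 16 = 20
This equals 4*L1*L2 = 4*5*1 = 20
Workspace area = 20*pi

20


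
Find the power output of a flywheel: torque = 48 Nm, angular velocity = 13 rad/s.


Given: tau = 48 Nm, omega = 13 rad/s
Using P = tau * omega
P = 48 * 13
P = 624 W

624 W


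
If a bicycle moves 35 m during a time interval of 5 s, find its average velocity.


Given: distance d = 35 m, time t = 5 s
Using v = d / t
v = 35 / 5
v = 7 m/s

7 m/s


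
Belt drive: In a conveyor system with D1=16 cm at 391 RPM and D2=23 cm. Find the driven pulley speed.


Given: D1 = 16 cm, w1 = 391 RPM, D2 = 23 cm
Using D1*w1 = D2*w2
w2 = D1*w1 / D2
w2 = 16*391 / 23
w2 = 6256 / 23
w2 = 272 RPM

272 RPM


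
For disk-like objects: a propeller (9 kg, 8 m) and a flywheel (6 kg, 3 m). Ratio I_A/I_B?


Given: M1=9 kg, R1=8 m, M2=6 kg, R2=3 m
For a disk: I = (1/2)*M*R^2, so I_A/I_B = (M1*R1^2)/(M2*R2^2)
M1*R1^2 = 9*64 = 576
M2*R2^2 = 6*9 = 54
I_A/I_B = 576/54 = 32/3

32/3


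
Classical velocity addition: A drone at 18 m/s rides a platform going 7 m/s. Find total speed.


Given: object velocity = 18 m/s, platform velocity = 7 m/s (same direction)
Using classical velocity addition: v_total = v_object + v_platform
v_total = 18 + 7
v_total = 25 m/s

25 m/s


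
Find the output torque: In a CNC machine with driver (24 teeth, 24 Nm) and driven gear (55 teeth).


Given: N1 = 24, N2 = 55, T1 = 24 Nm
Using T2/T1 = N2/N1
T2 = T1 * N2 / N1
T2 = 24 * 55 / 24
T2 = 1320 / 24
T2 = 55 Nm

55 Nm


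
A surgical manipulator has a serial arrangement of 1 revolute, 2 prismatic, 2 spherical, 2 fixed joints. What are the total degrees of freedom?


Given: serial robot with 1 revolute, 2 prismatic, 2 spherical, 2 fixed joints
DOF contribution per joint type: revolute=1, prismatic=1, spherical=3, fixed=0
DOF = 1*1 + 2*1 + 2*3 + 2*0
DOF = 9

9


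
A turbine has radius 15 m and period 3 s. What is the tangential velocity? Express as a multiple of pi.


Given: radius r = 15 m, period T = 3 s
Using v = 2*pi*r / T
v = 2*pi*15 / 3
v = 30*pi / 3
v = 10*pi m/s

10*pi m/s


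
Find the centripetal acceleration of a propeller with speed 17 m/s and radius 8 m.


Given: v = 17 m/s, r = 8 m
Using a_c = v^2 / r
a_c = 17^2 / 8
a_c = 289 / 8
a_c = 289/8 m/s^2

289/8 m/s^2


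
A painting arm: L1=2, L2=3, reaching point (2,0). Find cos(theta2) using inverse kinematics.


Given: L1 = 2, L2 = 3, target (x, y) = (2, 0)
Using cos(theta2) = (x^2 + y^2 - L1^2 - L2^2) / (2*L1*L2)
x^2 + y^2 = 2^2 + 0 = 4
L1^2 + L2^2 = 4 + 9 = 13
Numerator = 4 - 13 = -9
Denominator = 2*2*3 = 12
cos(theta2) = -9/12 = -3/4

-3/4


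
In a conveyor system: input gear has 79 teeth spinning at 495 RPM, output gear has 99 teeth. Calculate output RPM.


Given: N1 = 79 teeth, w1 = 495 RPM, N2 = 99 teeth
Using N1*w1 = N2*w2
w2 = N1*w1 / N2
w2 = 79*495 / 99
w2 = 39105 / 99
w2 = 395 RPM

395 RPM


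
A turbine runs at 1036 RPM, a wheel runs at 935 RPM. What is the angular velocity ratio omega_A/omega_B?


Given: RPM_A = 1036, RPM_B = 935
omega = 2*pi*RPM/60, so omega_A/omega_B = RPM_A / RPM_B
omega_A/omega_B = 1036 / 935
omega_A/omega_B = 1036/935

1036/935


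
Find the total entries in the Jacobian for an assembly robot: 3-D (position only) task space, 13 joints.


Given: task space dimension = 3, joints = 13
Jacobian is a 3 x 13 matrix
Total entries = rows * columns
Total = 3 * 13
Total = 39

39


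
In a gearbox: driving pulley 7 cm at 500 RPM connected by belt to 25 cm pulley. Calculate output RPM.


Given: D1 = 7 cm, w1 = 500 RPM, D2 = 25 cm
Using D1*w1 = D2*w2
w2 = D1*w1 / D2
w2 = 7*500 / 25
w2 = 3500 / 25
w2 = 140 RPM

140 RPM


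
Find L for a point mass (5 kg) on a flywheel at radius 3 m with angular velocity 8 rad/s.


Given: m = 5 kg, r = 3 m, omega = 8 rad/s
For a point mass: I = m*r^2
I = 5*3^2 = 5*9 = 45
L = I*omega = 45*8
L = 360 kg*m^2/s

360 kg*m^2/s


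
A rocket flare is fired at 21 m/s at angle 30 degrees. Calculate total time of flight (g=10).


Given: v0 = 21 m/s, theta = 30 deg, g = 10 m/s^2
sin(30) = 1/2
Using T = 2*v0*sin(theta) / g
T = 2*21*1/2 / 10
T = 21 / 10
T = 21/10 s

21/10 s


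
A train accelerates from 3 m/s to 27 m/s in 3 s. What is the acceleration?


Given: initial velocity v0 = 3 m/s, final velocity v = 27 m/s, time t = 3 s
Using a = (v - v0) / t
a = (27 - 3) / 3
a = 24 / 3
a = 8 m/s^2

8 m/s^2


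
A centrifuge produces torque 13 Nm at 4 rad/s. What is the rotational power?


Given: tau = 13 Nm, omega = 4 rad/s
Using P = tau * omega
P = 13 * 4
P = 52 W

52 W


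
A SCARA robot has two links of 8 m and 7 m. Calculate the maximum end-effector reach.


Given: L1 = 8 m, L2 = 7 m
For a 2-link planar arm, max reach = L1 + L2 (fully extended)
Max reach = 8 + 7
Max reach = 15 m

15 m


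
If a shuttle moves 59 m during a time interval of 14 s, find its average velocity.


Given: distance d = 59 m, time t = 14 s
Using v = d / t
v = 59 / 14
v = 59/14 m/s

59/14 m/s


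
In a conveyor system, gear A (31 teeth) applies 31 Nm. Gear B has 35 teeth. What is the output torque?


Given: N1 = 31, N2 = 35, T1 = 31 Nm
Using T2/T1 = N2/N1
T2 = T1 * N2 / N1
T2 = 31 * 35 / 31
T2 = 1085 / 31
T2 = 35 Nm

35 Nm


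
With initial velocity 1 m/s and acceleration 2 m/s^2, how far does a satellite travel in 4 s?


Given: v0 = 1 m/s, a = 2 m/s^2, t = 4 s
Using s = v0*t + (1/2)*a*t^2
s = 1*4 + (1/2)*2*4^2
s = 4 + (1/2)*32
s = 4 + 16
s = 20

20 m


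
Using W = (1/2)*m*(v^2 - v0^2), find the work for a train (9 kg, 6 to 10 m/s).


Given: m = 9 kg, v0 = 6 m/s, v = 10 m/s
Using W = (1/2)*m*(v^2 - v0^2)
v^2 = 10^2 = 100
v0^2 = 6^2 = 36
v^2 - v0^2 = 100 - 36 = 64
W = (1/2)*9*64 = 288 J

288 J


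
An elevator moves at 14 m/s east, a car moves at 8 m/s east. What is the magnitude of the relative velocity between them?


Given: v_A = 14 m/s east, v_B = 8 m/s east
Both move in the same direction; relative speed = |v_A - v_B|
|14 - 8| = |6|
= 6 m/s

6 m/s


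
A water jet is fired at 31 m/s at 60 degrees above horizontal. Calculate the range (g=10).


Given: v0 = 31 m/s, theta = 60 deg, g = 10 m/s^2
sin(2*60) = sin(120) = sqrt(3)/2
Using R = v0^2 * sin(2*theta) / g
R = 31^2 * (sqrt(3)/2) / 10
R = 961 * sqrt(3) / 20
R = 961/20*sqrt(3) m

961/20*sqrt(3) m


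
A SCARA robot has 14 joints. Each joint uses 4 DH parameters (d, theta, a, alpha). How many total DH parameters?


Given: 14 joints, 4 DH parameters per joint (d, theta, a, alpha)
Total DH parameters = number_of_joints * 4
Total = 14 * 4
Total = 56

56


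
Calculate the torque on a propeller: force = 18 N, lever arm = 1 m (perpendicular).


Given: F = 18 N, r = 1 m, angle = 90 deg (perpendicular)
Using tau = F * r * sin(90)
sin(90) = 1
tau = 18 * 1 * 1
tau = 18 Nm

18 Nm


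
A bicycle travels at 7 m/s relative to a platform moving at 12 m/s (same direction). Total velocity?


Given: object velocity = 7 m/s, platform velocity = 12 m/s (same direction)
Using classical velocity addition: v_total = v_object + v_platform
v_total = 7 + 12
v_total = 19 m/s

19 m/s


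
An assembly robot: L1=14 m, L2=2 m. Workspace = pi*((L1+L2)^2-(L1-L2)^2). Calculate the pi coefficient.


Given: L1 = 14, L2 = 2
(L1+L2)^2 = (16)^2 = 256
(L1-L2)^2 = (12)^2 = 144
Difference = 256 - 144 = 112
This equals 4*L1*L2 = 4*14*2 = 112
Workspace area = 112*pi

112


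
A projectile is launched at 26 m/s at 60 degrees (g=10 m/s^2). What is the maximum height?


Given: v0 = 26 m/s, theta = 60 deg, g = 10 m/s^2
sin^2(60) = 3/4
Using H = v0^2 * sin^2(theta) / (2*g)
H = 26^2 * 3/4 / (2*10)
H = 676 * 3/4 / 20
H = 507 / 20
H = 507/20 m

507/20 m


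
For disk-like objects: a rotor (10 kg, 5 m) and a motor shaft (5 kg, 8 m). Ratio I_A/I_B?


Given: M1=10 kg, R1=5 m, M2=5 kg, R2=8 m
For a disk: I = (1/2)*M*R^2, so I_A/I_B = (M1*R1^2)/(M2*R2^2)
M1*R1^2 = 10*25 = 250
M2*R2^2 = 5*64 = 320
I_A/I_B = 250/320 = 25/32

25/32


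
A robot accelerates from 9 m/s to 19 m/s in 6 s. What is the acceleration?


Given: initial velocity v0 = 9 m/s, final velocity v = 19 m/s, time t = 6 s
Using a = (v - v0) / t
a = (19 - 9) / 6
a = 10 / 6
a = 5/3 m/s^2

5/3 m/s^2


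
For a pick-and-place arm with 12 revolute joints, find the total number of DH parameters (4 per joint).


Given: 12 joints, 4 DH parameters per joint (d, theta, a, alpha)
Total DH parameters = number_of_joints * 4
Total = 12 * 4
Total = 48

48


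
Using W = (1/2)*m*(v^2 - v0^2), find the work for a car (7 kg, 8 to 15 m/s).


Given: m = 7 kg, v0 = 8 m/s, v = 15 m/s
Using W = (1/2)*m*(v^2 - v0^2)
v^2 = 15^2 = 225
v0^2 = 8^2 = 64
v^2 - v0^2 = 225 - 64 = 161
W = (1/2)*7*161 = 1127/2 J

1127/2 J


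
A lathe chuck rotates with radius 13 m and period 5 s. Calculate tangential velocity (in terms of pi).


Given: radius r = 13 m, period T = 5 s
Using v = 2*pi*r / T
v = 2*pi*13 / 5
v = 26*pi / 5
v = 26/5*pi m/s

26/5*pi m/s


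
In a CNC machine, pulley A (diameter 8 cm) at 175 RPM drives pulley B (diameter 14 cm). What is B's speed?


Given: D1 = 8 cm, w1 = 175 RPM, D2 = 14 cm
Using D1*w1 = D2*w2
w2 = D1*w1 / D2
w2 = 8*175 / 14
w2 = 1400 / 14
w2 = 100 RPM

100 RPM


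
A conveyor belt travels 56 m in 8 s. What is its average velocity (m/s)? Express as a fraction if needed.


Given: distance d = 56 m, time t = 8 s
Using v = d / t
v = 56 / 8
v = 7 m/s

7 m/s


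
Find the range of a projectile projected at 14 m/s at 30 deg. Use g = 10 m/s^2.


Given: v0 = 14 m/s, theta = 30 deg, g = 10 m/s^2
sin(2*30) = sin(60) = sqrt(3)/2
Using R = v0^2 * sin(2*theta) / g
R = 14^2 * (sqrt(3)/2) / 10
R = 196 * sqrt(3) / 20
R = 49/5*sqrt(3) m

49/5*sqrt(3) m


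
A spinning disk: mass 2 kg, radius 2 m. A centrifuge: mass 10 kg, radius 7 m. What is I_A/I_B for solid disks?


Given: M1=2 kg, R1=2 m, M2=10 kg, R2=7 m
For a disk: I = (1/2)*M*R^2, so I_A/I_B = (M1*R1^2)/(M2*R2^2)
M1*R1^2 = 2*4 = 8
M2*R2^2 = 10*49 = 490
I_A/I_B = 8/490 = 4/245

4/245


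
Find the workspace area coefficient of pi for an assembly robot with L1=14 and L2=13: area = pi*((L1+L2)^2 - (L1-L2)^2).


Given: L1 = 14, L2 = 13
(L1+L2)^2 = (27)^2 = 729
(L1-L2)^2 = (1)^2 = 1
Difference = 729 - 1 = 728
This equals 4*L1*L2 = 4*14*13 = 728
Workspace area = 728*pi

728


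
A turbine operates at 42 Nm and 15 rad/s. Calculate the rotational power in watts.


Given: tau = 42 Nm, omega = 15 rad/s
Using P = tau * omega
P = 42 * 15
P = 630 W

630 W


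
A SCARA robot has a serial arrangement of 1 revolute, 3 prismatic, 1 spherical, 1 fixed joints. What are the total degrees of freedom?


Given: serial robot with 1 revolute, 3 prismatic, 1 spherical, 1 fixed joints
DOF contribution per joint type: revolute=1, prismatic=1, spherical=3, fixed=0
DOF = 1*1 + 3*1 + 1*3 + 1*0
DOF = 7

7


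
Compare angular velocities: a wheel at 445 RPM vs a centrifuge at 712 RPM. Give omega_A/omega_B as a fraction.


Given: RPM_A = 445, RPM_B = 712
omega = 2*pi*RPM/60, so omega_A/omega_B = RPM_A / RPM_B
omega_A/omega_B = 445 / 712
omega_A/omega_B = 5/8

5/8


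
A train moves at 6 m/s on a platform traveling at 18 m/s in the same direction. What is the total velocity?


Given: object velocity = 6 m/s, platform velocity = 18 m/s (same direction)
Using classical velocity addition: v_total = v_object + v_platform
v_total = 6 + 18
v_total = 24 m/s

24 m/s


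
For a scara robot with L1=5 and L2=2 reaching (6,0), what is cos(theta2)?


Given: L1 = 5, L2 = 2, target (x, y) = (6, 0)
Using cos(theta2) = (x^2 + y^2 - L1^2 - L2^2) / (2*L1*L2)
x^2 + y^2 = 6^2 + 0 = 36
L1^2 + L2^2 = 25 + 4 = 29
Numerator = 36 - 29 = 7
Denominator = 2*5*2 = 20
cos(theta2) = 7/20 = 7/20

7/20


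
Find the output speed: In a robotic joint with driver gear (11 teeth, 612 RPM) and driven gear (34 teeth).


Given: N1 = 11 teeth, w1 = 612 RPM, N2 = 34 teeth
Using N1*w1 = N2*w2
w2 = N1*w1 / N2
w2 = 11*612 / 34
w2 = 6732 / 34
w2 = 198 RPM

198 RPM


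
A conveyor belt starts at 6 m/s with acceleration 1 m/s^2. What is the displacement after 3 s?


Given: v0 = 6 m/s, a = 1 m/s^2, t = 3 s
Using s = v0*t + (1/2)*a*t^2
s = 6*3 + (1/2)*1*3^2
s = 18 + (1/2)*9
s = 18 + 9/2
s = 45/2

45/2 m


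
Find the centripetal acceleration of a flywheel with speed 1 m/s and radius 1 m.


Given: v = 1 m/s, r = 1 m
Using a_c = v^2 / r
a_c = 1^2 / 1
a_c = 1 / 1
a_c = 1 m/s^2

1 m/s^2


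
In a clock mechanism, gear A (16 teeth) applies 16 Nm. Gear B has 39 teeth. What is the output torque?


Given: N1 = 16, N2 = 39, T1 = 16 Nm
Using T2/T1 = N2/N1
T2 = T1 * N2 / N1
T2 = 16 * 39 / 16
T2 = 624 / 16
T2 = 39 Nm

39 Nm


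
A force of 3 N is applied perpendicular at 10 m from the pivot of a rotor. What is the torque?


Given: F = 3 N, r = 10 m, angle = 90 deg (perpendicular)
Using tau = F * r * sin(90)
sin(90) = 1
tau = 3 * 10 * 1
tau = 30 Nm

30 Nm


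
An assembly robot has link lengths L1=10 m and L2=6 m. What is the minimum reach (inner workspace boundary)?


Given: L1 = 10 m, L2 = 6 m
For a 2-link planar arm, min reach = |L1 - L2| (second link folded back)
Min reach = |10 - 6|
Min reach = 4 m

4 m


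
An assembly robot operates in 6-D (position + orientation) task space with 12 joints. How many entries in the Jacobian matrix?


Given: task space dimension = 6, joints = 12
Jacobian is a 6 x 12 matrix
Total entries = rows * columns
Total = 6 * 12
Total = 72

72


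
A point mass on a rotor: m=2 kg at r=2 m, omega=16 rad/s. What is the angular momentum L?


Given: m = 2 kg, r = 2 m, omega = 16 rad/s
For a point mass: I = m*r^2
I = 2*2^2 = 2*4 = 8
L = I*omega = 8*16
L = 128 kg*m^2/s

128 kg*m^2/s


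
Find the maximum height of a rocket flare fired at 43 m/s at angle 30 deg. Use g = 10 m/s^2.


Given: v0 = 43 m/s, theta = 30 deg, g = 10 m/s^2
sin^2(30) = 1/4
Using H = v0^2 * sin^2(theta) / (2*g)
H = 43^2 * 1/4 / (2*10)
H = 1849 * 1/4 / 20
H = 1849/4 / 20
H = 1849/80 m

1849/80 m


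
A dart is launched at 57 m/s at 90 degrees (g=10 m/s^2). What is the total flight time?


Given: v0 = 57 m/s, theta = 90 deg, g = 10 m/s^2
sin(90) = 1
Using T = 2*v0*sin(theta) / g
T = 2*57*1 / 10
T = 114 / 10
T = 57/5 s

57/5 s
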